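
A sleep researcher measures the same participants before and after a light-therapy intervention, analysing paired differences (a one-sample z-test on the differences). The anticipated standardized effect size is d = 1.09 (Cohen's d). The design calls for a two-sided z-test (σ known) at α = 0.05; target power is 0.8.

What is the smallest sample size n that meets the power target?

n = 7

For power 0.8 need Φ(δ − z_{0.025}) = 0.8, so δ = z_{0.025} + z_{0.20} = 1.960 + 0.842 = 2.802.
(The Φ(−δ − z_{α/2}) term is vanishingly small for δ > 0 and is dropped in the standard sample-size formula.)
δ = d·√n ⇒ n = (δ/d)² = (2.802 / 1.09)² = 6.61.
Round up to the next whole unit.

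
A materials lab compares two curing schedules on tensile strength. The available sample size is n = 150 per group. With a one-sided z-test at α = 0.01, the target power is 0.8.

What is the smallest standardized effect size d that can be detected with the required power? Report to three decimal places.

Required noncentrality: δ = z_{0.01} + z_{0.20} = 2.326 + 0.842 = 3.168.
δ = d·√(n/2) ⇒ d = δ/√(n/2) = 3.168/√(150/2) = 0.3658.

d ≈ 0.366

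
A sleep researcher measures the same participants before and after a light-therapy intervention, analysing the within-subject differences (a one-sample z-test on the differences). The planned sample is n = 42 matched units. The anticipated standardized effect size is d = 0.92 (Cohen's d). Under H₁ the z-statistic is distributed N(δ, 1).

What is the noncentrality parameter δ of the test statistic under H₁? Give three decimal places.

δ = d·√n = 0.92 × √42 = 5.9623

δ ≈ 5.962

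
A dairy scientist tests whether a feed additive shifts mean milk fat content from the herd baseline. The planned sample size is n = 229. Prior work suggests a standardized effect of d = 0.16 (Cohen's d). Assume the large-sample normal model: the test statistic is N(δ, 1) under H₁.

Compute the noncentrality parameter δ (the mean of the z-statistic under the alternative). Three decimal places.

δ ≈ 2.421

δ = d·√n = 0.16 × √229 = 2.4212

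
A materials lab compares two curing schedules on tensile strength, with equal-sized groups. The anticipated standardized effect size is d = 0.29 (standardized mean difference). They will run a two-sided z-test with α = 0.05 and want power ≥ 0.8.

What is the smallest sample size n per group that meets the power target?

For power 0.8 need Φ(δ − z_{0.025}) = 0.8, so δ = z_{0.025} + z_{0.20} = 1.960 + 0.842 = 2.802.
(The Φ(−δ − z_{α/2}) term is vanishingly small for δ > 0 and is dropped in the standard sample-size formula.)
δ = d·√(n/2) ⇒ n = 2(δ/d)² = 2 × (2.802 / 0.29)² = 186.66.
Round up to the next whole unit.

n = 187 per group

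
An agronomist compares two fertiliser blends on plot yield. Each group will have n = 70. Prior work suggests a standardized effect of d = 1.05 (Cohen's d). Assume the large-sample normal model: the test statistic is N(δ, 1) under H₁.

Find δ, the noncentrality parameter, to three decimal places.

δ ≈ 6.212

The noncentrality parameter scales effect size by the design's sample-size factor: δ = d·√(n/2) = 1.05 × √(70/2) = 6.2119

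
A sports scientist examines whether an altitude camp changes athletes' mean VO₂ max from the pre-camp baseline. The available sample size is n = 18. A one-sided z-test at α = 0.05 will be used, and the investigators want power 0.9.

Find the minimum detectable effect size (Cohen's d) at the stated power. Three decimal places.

d ≈ 0.690

Need Φ(δ − 1.645) = 0.9, so δ = 1.645 + 1.282 = 2.926.
δ = d·√n ⇒ d = δ/√n = 2.926/√18 = 0.6898.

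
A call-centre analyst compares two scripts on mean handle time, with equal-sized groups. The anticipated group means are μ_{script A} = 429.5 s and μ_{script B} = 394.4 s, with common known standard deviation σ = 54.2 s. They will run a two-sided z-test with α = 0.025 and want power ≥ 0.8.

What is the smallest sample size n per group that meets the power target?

n = 46 per group

Standardized effect: d = |μ_{script A} − μ_{script B}| / σ = |429.5 − 394.4| / 54.2 = 0.6476
For power 0.8 need Φ(δ − z_{0.0125}) = 0.8, so δ = z_{0.0125} + z_{0.20} = 2.241 + 0.842 = 3.083.
(Ignoring the negligible lower-tail rejection probability gives the usual closed-form inversion.)
δ = d·√(n/2) ⇒ n = 2(δ/d)² = 2 × (3.083 / 0.6476)² = 45.33.
Rounding up, n = 46 per group.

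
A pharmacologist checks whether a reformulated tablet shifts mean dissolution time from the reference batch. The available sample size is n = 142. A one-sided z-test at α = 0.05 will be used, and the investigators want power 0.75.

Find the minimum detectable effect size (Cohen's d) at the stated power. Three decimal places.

d ≈ 0.195

Required noncentrality: δ = z_{0.05} + z_{0.25} = 1.645 + 0.674 = 2.319.
δ = d·√n ⇒ d = δ/√n = 2.319/√142 = 0.1946.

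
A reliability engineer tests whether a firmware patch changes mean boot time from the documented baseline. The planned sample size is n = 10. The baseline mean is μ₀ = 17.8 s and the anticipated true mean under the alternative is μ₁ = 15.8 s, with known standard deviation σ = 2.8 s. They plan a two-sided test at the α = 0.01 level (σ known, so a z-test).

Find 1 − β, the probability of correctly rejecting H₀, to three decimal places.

Power ≈ 0.376

Standardized effect: d = |μ₁ − μ₀| / σ = |15.8 − 17.8| / 2.8 = 0.7143
Noncentrality parameter: δ = d·√n = 0.7143 × √10 = 2.2588
Critical value for a two-sided test at α = 0.01: z_{α/2} = 2.576.
Power = Φ(δ − 2.576) + Φ(−δ − 2.576) = Φ(-0.317) + Φ(-4.835) = 0.3756 + 0.0000 = 0.3756.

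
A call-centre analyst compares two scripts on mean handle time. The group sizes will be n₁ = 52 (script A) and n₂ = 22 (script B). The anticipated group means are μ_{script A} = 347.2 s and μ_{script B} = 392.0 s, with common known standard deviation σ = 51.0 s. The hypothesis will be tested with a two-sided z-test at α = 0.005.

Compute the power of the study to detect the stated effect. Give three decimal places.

Power ≈ 0.741

Standardized effect: d = |μ_{script A} − μ_{script B}| / σ = |347.2 − 392.0| / 51.0 = 0.8784
Noncentrality parameter: δ = d / √(1/n₁ + 1/n₂) = 0.8784 / √(1/52 + 1/22) = 3.4539
Critical value for a two-sided test at α = 0.005: z_{α/2} = 2.807.
Power = Φ(δ − 2.807) + Φ(−δ − 2.807) = Φ(0.647) + Φ(-6.261) = 0.7411 + 0.0000 = 0.7411.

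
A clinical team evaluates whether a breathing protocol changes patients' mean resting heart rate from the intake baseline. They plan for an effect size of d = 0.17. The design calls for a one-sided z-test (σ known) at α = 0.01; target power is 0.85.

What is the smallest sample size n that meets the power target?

n = 392

For power 0.85 need Φ(δ − z_{0.01}) = 0.85, so δ = z_{0.01} + z_{0.15} = 2.326 + 1.036 = 3.363.
δ = d·√n ⇒ n = (δ/d)² = (3.363 / 0.17)² = 391.29.
Rounding up, n = 392.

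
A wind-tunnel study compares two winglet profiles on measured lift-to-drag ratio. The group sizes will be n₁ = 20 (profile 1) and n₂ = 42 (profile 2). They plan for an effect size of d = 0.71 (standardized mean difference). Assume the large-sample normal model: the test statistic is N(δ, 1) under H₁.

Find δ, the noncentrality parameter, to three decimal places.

The noncentrality parameter scales effect size by the design's sample-size factor: δ = d / √(1/n₁ + 1/n₂) = 0.71 / √(1/20 + 1/42) = 2.6134

δ ≈ 2.613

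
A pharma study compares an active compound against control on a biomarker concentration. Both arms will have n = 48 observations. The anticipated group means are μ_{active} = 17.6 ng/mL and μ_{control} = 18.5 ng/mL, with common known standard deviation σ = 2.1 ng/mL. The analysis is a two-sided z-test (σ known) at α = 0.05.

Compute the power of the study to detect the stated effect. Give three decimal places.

Power ≈ 0.556

Standardized effect: d = |μ_{active} − μ_{control}| / σ = |17.6 − 18.5| / 2.1 = 0.4286
Noncentrality parameter: δ = d·√(n/2) = 0.4286 × √(48/2) = 2.0996
Two-sided α = 0.05 → critical value z_{0.025} = 1.960.
Power = Φ(δ − 1.960) + Φ(−δ − 1.960) = Φ(0.140) + Φ(-4.060) = 0.5555 + 0.0000 = 0.5555.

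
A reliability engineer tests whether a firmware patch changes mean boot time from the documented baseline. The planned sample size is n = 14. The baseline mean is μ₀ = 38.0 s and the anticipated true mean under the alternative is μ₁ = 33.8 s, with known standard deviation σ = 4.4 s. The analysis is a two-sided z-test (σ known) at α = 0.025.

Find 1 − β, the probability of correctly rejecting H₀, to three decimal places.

Standardized effect: d = |μ₁ − μ₀| / σ = |33.8 − 38.0| / 4.4 = 0.9545
Noncentrality parameter: δ = d·√n = 0.9545 × √14 = 3.5716
Critical value for a two-sided test at α = 0.025: z_{α/2} = 2.241.
Power = Φ(δ − 2.241) + Φ(−δ − 2.241) = Φ(1.330) + Φ(-5.813) = 0.9083 + 0.0000 = 0.9083.

Power ≈ 0.908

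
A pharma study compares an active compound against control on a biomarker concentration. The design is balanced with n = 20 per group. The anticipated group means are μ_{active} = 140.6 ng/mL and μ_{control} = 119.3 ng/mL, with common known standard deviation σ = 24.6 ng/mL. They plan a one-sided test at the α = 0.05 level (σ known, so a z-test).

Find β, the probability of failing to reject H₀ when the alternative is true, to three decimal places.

β ≈ 0.137

Standardized effect: d = |μ_{active} − μ_{control}| / σ = |140.6 − 119.3| / 24.6 = 0.8659
Noncentrality parameter: λ = d·√(n/2) = 0.8659 × √(20/2) = 2.7381
Critical value for a one-sided test at α = 0.05: z_α = 1.645.
Power = P(Z > 1.645 − λ) = Φ(1.093) = 0.8629.
Type II error: β = 1 − power = 1 − 0.8629 = 0.1371.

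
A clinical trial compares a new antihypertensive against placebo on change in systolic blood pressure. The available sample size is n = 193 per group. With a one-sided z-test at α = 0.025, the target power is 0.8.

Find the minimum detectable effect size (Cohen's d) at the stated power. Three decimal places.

d ≈ 0.285

Need Φ(δ − 1.960) = 0.8, so δ = 1.960 + 0.842 = 2.802.
δ = d·√(n/2) ⇒ d = δ/√(n/2) = 2.802/√(193/2) = 0.2852.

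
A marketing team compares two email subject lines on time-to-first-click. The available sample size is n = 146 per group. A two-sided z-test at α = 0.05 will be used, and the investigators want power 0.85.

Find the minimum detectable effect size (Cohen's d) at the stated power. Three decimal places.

d ≈ 0.351

Need Φ(δ − 1.960) = 0.85, so δ = 1.960 + 1.036 = 2.996.
(Lower-tail contribution to power is negligible for δ > 0.)
δ = d·√(n/2) ⇒ d = δ/√(n/2) = 2.996/√(146/2) = 0.3507.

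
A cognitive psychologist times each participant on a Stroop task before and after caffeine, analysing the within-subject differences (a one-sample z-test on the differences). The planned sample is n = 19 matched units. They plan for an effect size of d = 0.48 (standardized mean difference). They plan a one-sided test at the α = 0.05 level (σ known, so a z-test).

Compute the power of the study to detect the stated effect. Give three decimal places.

Noncentrality parameter: δ = d·√n = 0.48 × √19 = 2.0923
One-sided α = 0.05 → critical value z_{0.05} = 1.645.
Power = P(Z > 1.645 − δ) = Φ(0.447) = 0.6727.

Power ≈ 0.673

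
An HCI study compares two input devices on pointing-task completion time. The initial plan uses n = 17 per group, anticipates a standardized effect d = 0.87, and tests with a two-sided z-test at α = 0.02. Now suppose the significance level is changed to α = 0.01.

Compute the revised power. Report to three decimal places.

Power ≈ 0.484

δ = d·√(n/2) = 0.87 × √(17/2) = 2.5365 (unchanged). New critical value: z_{0.005} = 2.576.
Revised power = Φ(δ − 2.576) + Φ(−δ − 2.576) = Φ(-0.039) + Φ(-5.112) = 0.4843 + 0.0000 = 0.4843.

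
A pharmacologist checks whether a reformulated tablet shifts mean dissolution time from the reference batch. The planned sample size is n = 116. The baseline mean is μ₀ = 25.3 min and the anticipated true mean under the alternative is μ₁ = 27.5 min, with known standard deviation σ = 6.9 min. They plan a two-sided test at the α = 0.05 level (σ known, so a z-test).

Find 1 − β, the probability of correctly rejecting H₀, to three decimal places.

Standardized effect: d = |μ₁ − μ₀| / σ = |27.5 − 25.3| / 6.9 = 0.3188
Noncentrality parameter: δ = d·√n = 0.3188 × √116 = 3.4340
Two-sided α = 0.05 → critical value z_{0.025} = 1.960.
Power = Φ(δ − 1.960) + Φ(−δ − 1.960) = Φ(1.474) + Φ(-5.394) = 0.9298 + 0.0000 = 0.9298.

Power ≈ 0.930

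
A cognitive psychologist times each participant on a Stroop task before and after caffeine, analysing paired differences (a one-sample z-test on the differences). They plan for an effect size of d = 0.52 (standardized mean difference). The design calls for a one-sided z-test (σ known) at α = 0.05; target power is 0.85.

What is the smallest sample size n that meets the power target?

Set Φ(δ − 1.645) = 0.85; then δ − 1.645 = Φ⁻¹(0.85) = 1.036, giving δ = 2.681.
δ = d·√n ⇒ n = (δ/d)² = (2.681 / 0.52)² = 26.59.
Round up to the next whole unit.

n = 27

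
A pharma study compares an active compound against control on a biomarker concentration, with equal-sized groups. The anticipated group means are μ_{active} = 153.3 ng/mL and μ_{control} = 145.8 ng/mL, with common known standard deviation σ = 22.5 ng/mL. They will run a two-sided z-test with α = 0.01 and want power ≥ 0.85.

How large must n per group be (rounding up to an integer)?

n = 235 per group

Standardized effect: d = |μ_{active} − μ_{control}| / σ = |153.3 − 145.8| / 22.5 = 0.3333
Set Φ(δ − 2.576) = 0.85; then δ − 2.576 = Φ⁻¹(0.85) = 1.036, giving δ = 3.612.
(For δ > 0 the lower-tail rejection region contributes negligibly to power, so the one-term inversion is standard.)
δ = d·√(n/2) ⇒ n = 2(δ/d)² = 2 × (3.612 / 0.3333)² = 234.87.
Round up to the next whole unit.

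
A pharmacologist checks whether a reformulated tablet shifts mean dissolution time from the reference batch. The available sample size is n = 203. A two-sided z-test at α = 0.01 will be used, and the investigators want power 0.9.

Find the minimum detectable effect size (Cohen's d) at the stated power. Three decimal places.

d ≈ 0.271

Required noncentrality: δ = z_{0.005} + z_{0.10} = 2.576 + 1.282 = 3.857.
(Lower-tail contribution to power is negligible for δ > 0.)
δ = d·√n ⇒ d = δ/√n = 3.857/√203 = 0.2707.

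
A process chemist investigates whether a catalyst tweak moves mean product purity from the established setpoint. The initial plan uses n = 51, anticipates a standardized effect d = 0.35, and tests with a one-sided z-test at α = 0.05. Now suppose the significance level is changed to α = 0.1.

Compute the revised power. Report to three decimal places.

Power ≈ 0.888

δ = d·√n = 0.35 × √51 = 2.4995 (unchanged). New critical value: z_{0.1} = 1.282.
Revised power = P(Z > 1.282 − δ) = Φ(1.218) = 0.8884.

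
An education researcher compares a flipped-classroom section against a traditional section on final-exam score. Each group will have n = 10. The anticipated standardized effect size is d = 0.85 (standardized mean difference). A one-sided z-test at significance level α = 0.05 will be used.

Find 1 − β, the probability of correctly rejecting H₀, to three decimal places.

Noncentrality parameter: δ = d·√(n/2) = 0.85 × √(10/2) = 1.9007
One-sided α = 0.05 → critical value z_{0.05} = 1.645.
Power = P(Z > 1.645 − δ) = Φ(0.256) = 0.6009.

Power ≈ 0.601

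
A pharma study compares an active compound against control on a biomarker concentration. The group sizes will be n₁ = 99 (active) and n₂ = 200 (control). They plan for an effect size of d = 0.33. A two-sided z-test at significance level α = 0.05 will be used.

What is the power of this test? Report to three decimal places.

Power ≈ 0.766

Noncentrality parameter: δ = d / √(1/n₁ + 1/n₂) = 0.33 / √(1/99 + 1/200) = 2.6854
Critical value for a two-sided test at α = 0.05: z_{α/2} = 1.960.
Power = Φ(δ − 1.960) + Φ(−δ − 1.960) = Φ(0.725) + Φ(-4.645) = 0.7659 + 0.0000 = 0.7659.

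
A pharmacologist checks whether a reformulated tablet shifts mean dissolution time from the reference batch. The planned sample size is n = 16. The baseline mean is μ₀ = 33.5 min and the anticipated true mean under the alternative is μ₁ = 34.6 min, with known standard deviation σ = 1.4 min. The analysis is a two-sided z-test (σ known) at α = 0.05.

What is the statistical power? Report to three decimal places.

Power ≈ 0.882

Standardized effect: d = |μ₁ − μ₀| / σ = |34.6 − 33.5| / 1.4 = 0.7857
Noncentrality parameter: δ = d·√n = 0.7857 × √16 = 3.1429
Critical value for a two-sided test at α = 0.05: z_{α/2} = 1.960.
Power = Φ(δ − 1.960) + Φ(−δ − 1.960) = Φ(1.183) + Φ(-5.103) = 0.8816 + 0.0000 = 0.8816.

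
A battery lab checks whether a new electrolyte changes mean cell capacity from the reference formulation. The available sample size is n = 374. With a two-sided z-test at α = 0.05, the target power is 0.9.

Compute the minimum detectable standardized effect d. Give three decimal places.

d ≈ 0.168

Required noncentrality: δ = z_{0.025} + z_{0.10} = 1.960 + 1.282 = 3.242.
(Lower-tail contribution to power is negligible for δ > 0.)
δ = d·√n ⇒ d = δ/√n = 3.242/√374 = 0.1676.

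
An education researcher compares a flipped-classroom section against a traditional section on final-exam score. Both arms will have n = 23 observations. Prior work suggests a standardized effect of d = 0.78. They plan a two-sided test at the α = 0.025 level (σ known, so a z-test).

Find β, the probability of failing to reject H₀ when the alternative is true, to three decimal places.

Noncentrality parameter: δ = d·√(n/2) = 0.78 × √(23/2) = 2.6451
Two-sided α = 0.025 → critical value z_{0.0125} = 2.241.
Power = Φ(δ − 2.241) + Φ(−δ − 2.241) = Φ(0.404) + Φ(-4.887) = 0.6568 + 0.0000 = 0.6568.
Type II error: β = 1 − power = 1 − 0.6568 = 0.3432.

β ≈ 0.343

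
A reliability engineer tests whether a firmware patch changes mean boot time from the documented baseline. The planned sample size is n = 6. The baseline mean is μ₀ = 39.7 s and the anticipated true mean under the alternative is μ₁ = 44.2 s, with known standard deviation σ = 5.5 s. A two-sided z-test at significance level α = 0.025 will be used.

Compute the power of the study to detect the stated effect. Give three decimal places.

Standardized effect: d = |μ₁ − μ₀| / σ = |44.2 − 39.7| / 5.5 = 0.8182
Noncentrality parameter: λ = d·√n = 0.8182 × √6 = 2.0041
Two-sided α = 0.025 → critical value z_{0.0125} = 2.241.
Power = Φ(λ − 2.241) + Φ(−λ − 2.241) = Φ(-0.237) + Φ(-4.246) = 0.4062 + 0.0000 = 0.4062.

Power ≈ 0.406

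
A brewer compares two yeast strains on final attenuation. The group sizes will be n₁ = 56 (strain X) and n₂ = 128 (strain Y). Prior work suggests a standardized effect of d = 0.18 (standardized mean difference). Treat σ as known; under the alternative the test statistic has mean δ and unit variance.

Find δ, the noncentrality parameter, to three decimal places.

The noncentrality parameter scales effect size by the design's sample-size factor: δ = d / √(1/n₁ + 1/n₂) = 0.18 / √(1/56 + 1/128) = 1.1235

δ ≈ 1.123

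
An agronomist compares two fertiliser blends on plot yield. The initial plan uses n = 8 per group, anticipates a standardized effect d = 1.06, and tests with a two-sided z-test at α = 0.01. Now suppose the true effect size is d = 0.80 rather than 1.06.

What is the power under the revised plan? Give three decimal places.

With d = 0.80: δ = d·√(n/2) = 0.80 × √(8/2) = 1.6000. Critical value z_{0.005} = 2.576.
Revised power = Φ(δ − 2.576) + Φ(−δ − 2.576) = Φ(-0.976) + Φ(-4.176) = 0.1646 + 0.0000 = 0.1646.

Power ≈ 0.165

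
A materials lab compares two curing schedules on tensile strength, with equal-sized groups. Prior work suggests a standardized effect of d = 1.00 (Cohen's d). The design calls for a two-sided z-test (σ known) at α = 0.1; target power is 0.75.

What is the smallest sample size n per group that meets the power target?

n = 11 per group

For power 0.75 need Φ(δ − z_{0.05}) = 0.75, so δ = z_{0.05} + z_{0.25} = 1.645 + 0.674 = 2.319.
(For δ > 0 the lower-tail rejection region contributes negligibly to power, so the one-term inversion is standard.)
δ = d·√(n/2) ⇒ n = 2(δ/d)² = 2 × (2.319 / 1.00)² = 10.76.
Round up to the next whole unit.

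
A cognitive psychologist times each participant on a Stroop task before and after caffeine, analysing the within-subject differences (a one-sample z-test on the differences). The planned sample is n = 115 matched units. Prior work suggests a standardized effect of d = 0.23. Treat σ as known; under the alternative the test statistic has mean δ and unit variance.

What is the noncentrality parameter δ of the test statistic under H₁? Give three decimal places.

δ ≈ 2.466

δ = d·√n = 0.23 × √115 = 2.4665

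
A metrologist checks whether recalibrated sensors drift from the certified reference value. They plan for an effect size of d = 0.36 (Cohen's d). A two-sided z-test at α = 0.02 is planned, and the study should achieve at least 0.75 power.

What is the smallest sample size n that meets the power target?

Set Φ(δ − 2.326) = 0.75; then δ − 2.326 = Φ⁻¹(0.75) = 0.674, giving δ = 3.001.
(For δ > 0 the lower-tail rejection region contributes negligibly to power, so the one-term inversion is standard.)
δ = d·√n ⇒ n = (δ/d)² = (3.001 / 0.36)² = 69.48.
Round up to the next whole unit.

n = 70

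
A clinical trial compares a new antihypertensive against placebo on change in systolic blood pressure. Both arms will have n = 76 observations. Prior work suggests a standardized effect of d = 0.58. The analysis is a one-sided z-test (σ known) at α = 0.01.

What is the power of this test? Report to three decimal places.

Power ≈ 0.894

Noncentrality parameter: δ = d·√(n/2) = 0.58 × √(76/2) = 3.5754
One-sided α = 0.01 → critical value z_{0.01} = 2.326.
Power = P(Z > 2.326 − δ) = Φ(1.249) = 0.8942.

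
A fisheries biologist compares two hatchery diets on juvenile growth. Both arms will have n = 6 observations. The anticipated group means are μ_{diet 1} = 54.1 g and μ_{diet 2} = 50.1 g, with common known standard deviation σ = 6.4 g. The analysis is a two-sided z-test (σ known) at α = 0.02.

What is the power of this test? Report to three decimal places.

Standardized effect: d = |μ_{diet 1} − μ_{diet 2}| / σ = |54.1 − 50.1| / 6.4 = 0.6250
Noncentrality parameter: δ = d·√(n/2) = 0.6250 × √(6/2) = 1.0825
Two-sided α = 0.02 → critical value z_{0.01} = 2.326.
Power = Φ(δ − 2.326) + Φ(−δ − 2.326) = Φ(-1.244) + Φ(-3.409) = 0.1068 + 0.0003 = 0.1071.

Power ≈ 0.107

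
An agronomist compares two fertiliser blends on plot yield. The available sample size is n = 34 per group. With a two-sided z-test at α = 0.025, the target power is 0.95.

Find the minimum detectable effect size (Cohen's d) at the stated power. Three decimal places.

d ≈ 0.943

Required noncentrality: δ = z_{0.0125} + z_{0.05} = 2.241 + 1.645 = 3.886.
(Lower-tail contribution to power is negligible for δ > 0.)
δ = d·√(n/2) ⇒ d = δ/√(n/2) = 3.886/√(34/2) = 0.9426.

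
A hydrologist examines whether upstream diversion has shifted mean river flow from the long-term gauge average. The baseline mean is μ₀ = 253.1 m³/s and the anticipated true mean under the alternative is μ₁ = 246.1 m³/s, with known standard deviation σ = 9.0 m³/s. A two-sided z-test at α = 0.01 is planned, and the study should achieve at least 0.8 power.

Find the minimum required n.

Standardized effect: d = |μ₁ − μ₀| / σ = |246.1 − 253.1| / 9.0 = 0.7778
Set Φ(δ − 2.576) = 0.8; then δ − 2.576 = Φ⁻¹(0.8) = 0.842, giving δ = 3.417.
(For δ > 0 the lower-tail rejection region contributes negligibly to power, so the one-term inversion is standard.)
δ = d·√n ⇒ n = (δ/d)² = (3.417 / 0.7778)² = 19.31.
Round up to the next whole unit.

n = 20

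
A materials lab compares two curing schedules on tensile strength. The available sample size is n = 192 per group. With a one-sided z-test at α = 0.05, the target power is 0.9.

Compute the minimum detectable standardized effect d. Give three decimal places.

d ≈ 0.299

Required noncentrality: δ = z_{0.05} + z_{0.10} = 1.645 + 1.282 = 2.926.
δ = d·√(n/2) ⇒ d = δ/√(n/2) = 2.926/√(192/2) = 0.2987.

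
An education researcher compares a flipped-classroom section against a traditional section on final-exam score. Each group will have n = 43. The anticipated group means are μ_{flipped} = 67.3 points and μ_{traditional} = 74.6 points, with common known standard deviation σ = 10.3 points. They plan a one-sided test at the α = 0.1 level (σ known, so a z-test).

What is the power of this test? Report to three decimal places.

Standardized effect: d = |μ_{flipped} − μ_{traditional}| / σ = |67.3 − 74.6| / 10.3 = 0.7087
Noncentrality parameter: δ = d·√(n/2) = 0.7087 × √(43/2) = 3.2863
One-sided α = 0.1 → critical value z_{0.1} = 1.282.
Power = Φ(δ − 1.282) = Φ(2.005) = 0.9775.

Power ≈ 0.978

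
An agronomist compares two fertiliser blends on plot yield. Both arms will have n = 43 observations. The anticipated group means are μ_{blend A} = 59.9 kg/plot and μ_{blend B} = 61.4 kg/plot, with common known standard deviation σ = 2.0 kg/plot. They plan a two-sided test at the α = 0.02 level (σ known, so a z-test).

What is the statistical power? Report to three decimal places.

Standardized effect: d = |μ_{blend A} − μ_{blend B}| / σ = |59.9 − 61.4| / 2.0 = 0.7500
Noncentrality parameter: δ = d·√(n/2) = 0.7500 × √(43/2) = 3.4776
Critical value for a two-sided test at α = 0.02: z_{α/2} = 2.326.
Power = Φ(δ − 2.326) + Φ(−δ − 2.326) = Φ(1.151) + Φ(-5.804) = 0.8752 + 0.0000 = 0.8752.

Power ≈ 0.875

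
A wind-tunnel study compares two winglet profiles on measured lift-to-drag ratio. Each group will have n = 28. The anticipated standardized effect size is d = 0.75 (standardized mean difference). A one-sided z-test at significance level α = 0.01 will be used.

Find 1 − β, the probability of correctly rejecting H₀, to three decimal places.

Power ≈ 0.684

Noncentrality parameter: δ = d·√(n/2) = 0.75 × √(28/2) = 2.8062
One-sided α = 0.01 → critical value z_{0.01} = 2.326.
Power = P(Z > 2.326 − δ) = Φ(0.480) = 0.6843.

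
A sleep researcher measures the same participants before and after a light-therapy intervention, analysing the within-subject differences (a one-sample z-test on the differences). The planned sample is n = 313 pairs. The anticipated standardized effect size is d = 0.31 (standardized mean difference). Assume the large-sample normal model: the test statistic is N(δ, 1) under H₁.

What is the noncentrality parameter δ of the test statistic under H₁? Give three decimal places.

δ ≈ 5.484

δ = d·√n = 0.31 × √313 = 5.4845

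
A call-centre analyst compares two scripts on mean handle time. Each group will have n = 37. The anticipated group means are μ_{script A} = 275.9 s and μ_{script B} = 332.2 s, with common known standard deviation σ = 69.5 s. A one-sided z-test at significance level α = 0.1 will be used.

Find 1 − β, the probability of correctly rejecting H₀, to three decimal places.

Standardized effect: d = |μ_{script A} − μ_{script B}| / σ = |275.9 − 332.2| / 69.5 = 0.8101
Noncentrality parameter: δ = d·√(n/2) = 0.8101 × √(37/2) = 3.4843
One-sided α = 0.1 → critical value z_{0.1} = 1.282.
Power = Φ(δ − 1.282) = Φ(2.203) = 0.9862.

Power ≈ 0.986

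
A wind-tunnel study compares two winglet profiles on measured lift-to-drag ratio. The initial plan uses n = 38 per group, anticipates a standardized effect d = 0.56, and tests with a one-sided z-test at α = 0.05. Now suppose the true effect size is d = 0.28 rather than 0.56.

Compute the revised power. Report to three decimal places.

Power ≈ 0.336

With d = 0.28: δ = d·√(n/2) = 0.28 × √(38/2) = 1.2205. Critical value z_{0.05} = 1.645.
Revised power = Φ(δ − 1.645) = Φ(-0.424) = 0.3357.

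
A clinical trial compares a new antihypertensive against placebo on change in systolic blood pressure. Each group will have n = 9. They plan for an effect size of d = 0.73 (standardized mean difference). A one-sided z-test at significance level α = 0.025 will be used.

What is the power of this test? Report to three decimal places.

Power ≈ 0.340

Noncentrality parameter: δ = d·√(n/2) = 0.73 × √(9/2) = 1.5486
Critical value for a one-sided test at α = 0.025: z_α = 1.960.
Power = Φ(δ − 1.960) = Φ(-0.411) = 0.3404.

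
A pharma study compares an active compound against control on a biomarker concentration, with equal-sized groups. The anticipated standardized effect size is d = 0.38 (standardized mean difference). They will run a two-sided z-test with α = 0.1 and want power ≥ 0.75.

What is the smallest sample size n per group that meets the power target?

For power 0.75 need Φ(δ − z_{0.05}) = 0.75, so δ = z_{0.05} + z_{0.25} = 1.645 + 0.674 = 2.319.
(For δ > 0 the lower-tail rejection region contributes negligibly to power, so the one-term inversion is standard.)
δ = d·√(n/2) ⇒ n = 2(δ/d)² = 2 × (2.319 / 0.38)² = 74.51.
Round up to the next whole unit.

n = 75 per group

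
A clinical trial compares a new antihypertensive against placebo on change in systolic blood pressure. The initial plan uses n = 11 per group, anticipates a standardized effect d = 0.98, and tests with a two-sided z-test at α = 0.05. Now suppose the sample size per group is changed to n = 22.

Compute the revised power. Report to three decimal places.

Power ≈ 0.902

With n = 22 per group: δ = d·√(n/2) = 0.98 × √(22/2) = 3.2503. Critical value z_{0.025} = 1.960.
Revised power = Φ(δ − 1.960) + Φ(−δ − 1.960) = Φ(1.290) + Φ(-5.210) = 0.9015 + 0.0000 = 0.9015.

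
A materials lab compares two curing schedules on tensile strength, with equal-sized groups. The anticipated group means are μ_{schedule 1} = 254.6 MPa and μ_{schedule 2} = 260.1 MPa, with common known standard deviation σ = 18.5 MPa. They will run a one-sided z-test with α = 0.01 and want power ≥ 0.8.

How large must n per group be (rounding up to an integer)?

n = 228 per group

Standardized effect: d = |μ_{schedule 1} − μ_{schedule 2}| / σ = |254.6 − 260.1| / 18.5 = 0.2973
Set Φ(δ − 2.326) = 0.8; then δ − 2.326 = Φ⁻¹(0.8) = 0.842, giving δ = 3.168.
δ = d·√(n/2) ⇒ n = 2(δ/d)² = 2 × (3.168 / 0.2973)² = 227.10.
Rounding up, n = 228 per group.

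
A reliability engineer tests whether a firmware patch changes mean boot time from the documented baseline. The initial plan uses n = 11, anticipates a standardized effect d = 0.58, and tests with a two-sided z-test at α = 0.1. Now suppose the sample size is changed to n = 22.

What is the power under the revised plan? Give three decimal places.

Power ≈ 0.859

With n = 22: δ = d·√n = 0.58 × √22 = 2.7204. Critical value z_{0.05} = 1.645.
Revised power = Φ(δ − 1.645) + Φ(−δ − 1.645) = Φ(1.076) + Φ(-4.365) = 0.8589 + 0.0000 = 0.8590.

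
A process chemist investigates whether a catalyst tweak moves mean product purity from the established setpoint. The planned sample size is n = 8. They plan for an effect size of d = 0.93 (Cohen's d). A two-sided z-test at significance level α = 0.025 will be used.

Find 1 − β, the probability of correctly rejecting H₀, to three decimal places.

Noncentrality parameter: δ = d·√n = 0.93 × √8 = 2.6304
Two-sided α = 0.025 → critical value z_{0.0125} = 2.241.
Power = Φ(δ − 2.241) + Φ(−δ − 2.241) = Φ(0.389) + Φ(-4.872) = 0.6514 + 0.0000 = 0.6514.

Power ≈ 0.651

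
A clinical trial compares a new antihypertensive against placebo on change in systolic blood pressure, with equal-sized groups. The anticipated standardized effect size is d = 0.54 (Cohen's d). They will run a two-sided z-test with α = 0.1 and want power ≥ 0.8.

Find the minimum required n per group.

n = 43 per group

Set Φ(δ − 1.645) = 0.8; then δ − 1.645 = Φ⁻¹(0.8) = 0.842, giving δ = 2.486.
(Ignoring the negligible lower-tail rejection probability gives the usual closed-form inversion.)
δ = d·√(n/2) ⇒ n = 2(δ/d)² = 2 × (2.486 / 0.54)² = 42.40.
Round up to the next whole unit.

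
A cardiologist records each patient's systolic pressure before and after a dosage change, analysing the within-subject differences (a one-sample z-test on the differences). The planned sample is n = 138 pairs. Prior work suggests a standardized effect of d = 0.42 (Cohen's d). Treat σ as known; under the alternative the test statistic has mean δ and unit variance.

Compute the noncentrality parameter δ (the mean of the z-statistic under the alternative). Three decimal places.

The noncentrality parameter scales effect size by the design's sample-size factor: δ = d·√n = 0.42 × √138 = 4.9339

δ ≈ 4.934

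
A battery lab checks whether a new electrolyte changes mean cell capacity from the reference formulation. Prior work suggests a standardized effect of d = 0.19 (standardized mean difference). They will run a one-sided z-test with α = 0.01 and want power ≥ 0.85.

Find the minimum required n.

n = 314

For power 0.85 need Φ(δ − z_{0.01}) = 0.85, so δ = z_{0.01} + z_{0.15} = 2.326 + 1.036 = 3.363.
δ = d·√n ⇒ n = (δ/d)² = (3.363 / 0.19)² = 313.25.
Round up to the next whole unit.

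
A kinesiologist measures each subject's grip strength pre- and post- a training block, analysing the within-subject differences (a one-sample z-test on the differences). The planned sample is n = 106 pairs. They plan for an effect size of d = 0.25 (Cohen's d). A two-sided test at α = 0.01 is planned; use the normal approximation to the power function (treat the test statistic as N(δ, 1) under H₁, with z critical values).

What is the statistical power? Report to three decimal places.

Noncentrality parameter: δ = d·√n = 0.25 × √106 = 2.5739
Critical value for a two-sided test at α = 0.01: z_{α/2} = 2.576.
Power = Φ(δ − 2.576) + Φ(−δ − 2.576) = Φ(-0.002) + Φ(-5.150) = 0.4992 + 0.0000 = 0.4992.

Power ≈ 0.499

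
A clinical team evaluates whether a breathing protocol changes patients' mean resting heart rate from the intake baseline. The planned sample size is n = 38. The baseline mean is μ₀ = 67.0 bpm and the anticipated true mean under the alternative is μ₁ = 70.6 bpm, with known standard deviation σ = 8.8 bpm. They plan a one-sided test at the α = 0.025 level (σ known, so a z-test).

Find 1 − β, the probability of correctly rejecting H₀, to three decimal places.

Power ≈ 0.713

Standardized effect: d = |μ₁ − μ₀| / σ = |70.6 − 67.0| / 8.8 = 0.4091
Noncentrality parameter: δ = d·√n = 0.4091 × √38 = 2.5218
Critical value for a one-sided test at α = 0.025: z_α = 1.960.
Power = Φ(δ − 1.960) = Φ(0.562) = 0.7129.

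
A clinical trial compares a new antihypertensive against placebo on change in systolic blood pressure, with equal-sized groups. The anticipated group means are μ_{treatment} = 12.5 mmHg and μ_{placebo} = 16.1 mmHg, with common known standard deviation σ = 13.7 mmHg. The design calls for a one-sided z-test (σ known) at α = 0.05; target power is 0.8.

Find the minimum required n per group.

n = 180 per group

Standardized effect: d = |μ_{treatment} − μ_{placebo}| / σ = |12.5 − 16.1| / 13.7 = 0.2628
For power 0.8 need Φ(δ − z_{0.05}) = 0.8, so δ = z_{0.05} + z_{0.20} = 1.645 + 0.842 = 2.486.
δ = d·√(n/2) ⇒ n = 2(δ/d)² = 2 × (2.486 / 0.2628)² = 179.07.
Rounding up, n = 180 per group.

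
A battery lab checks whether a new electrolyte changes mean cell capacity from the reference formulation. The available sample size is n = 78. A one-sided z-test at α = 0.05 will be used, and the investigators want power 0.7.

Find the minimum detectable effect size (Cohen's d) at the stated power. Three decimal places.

Required noncentrality: δ = z_{0.05} + z_{0.30} = 1.645 + 0.524 = 2.169.
δ = d·√n ⇒ d = δ/√n = 2.169/√78 = 0.2456.

d ≈ 0.246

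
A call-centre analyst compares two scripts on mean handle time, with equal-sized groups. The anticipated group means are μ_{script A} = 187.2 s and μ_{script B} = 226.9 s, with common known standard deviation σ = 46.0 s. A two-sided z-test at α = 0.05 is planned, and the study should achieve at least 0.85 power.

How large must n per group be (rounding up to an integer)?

Standardized effect: d = |μ_{script A} − μ_{script B}| / σ = |187.2 − 226.9| / 46.0 = 0.8630
Set Φ(δ − 1.960) = 0.85; then δ − 1.960 = Φ⁻¹(0.85) = 1.036, giving δ = 2.996.
(The Φ(−δ − z_{α/2}) term is vanishingly small for δ > 0 and is dropped in the standard sample-size formula.)
δ = d·√(n/2) ⇒ n = 2(δ/d)² = 2 × (2.996 / 0.8630)² = 24.11.
Round up to the next whole unit.

n = 25 per group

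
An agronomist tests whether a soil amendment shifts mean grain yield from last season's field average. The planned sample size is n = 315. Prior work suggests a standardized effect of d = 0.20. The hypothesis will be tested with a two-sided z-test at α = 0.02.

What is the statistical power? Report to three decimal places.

Noncentrality parameter: δ = d·√n = 0.20 × √315 = 3.5496
Two-sided α = 0.02 → critical value z_{0.01} = 2.326.
Power = Φ(δ − 2.326) + Φ(−δ − 2.326) = Φ(1.223) + Φ(-5.876) = 0.8894 + 0.0000 = 0.8894.

Power ≈ 0.889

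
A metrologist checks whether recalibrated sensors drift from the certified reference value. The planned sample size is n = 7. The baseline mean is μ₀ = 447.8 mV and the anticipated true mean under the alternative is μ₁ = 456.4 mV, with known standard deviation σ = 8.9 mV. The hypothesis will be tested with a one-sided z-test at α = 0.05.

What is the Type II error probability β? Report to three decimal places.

β ≈ 0.181

Standardized effect: d = |μ₁ − μ₀| / σ = |456.4 − 447.8| / 8.9 = 0.9663
Noncentrality parameter: λ = d·√n = 0.9663 × √7 = 2.5566
Critical value for a one-sided test at α = 0.05: z_α = 1.645.
Power = P(Z > 1.645 − λ) = Φ(0.912) = 0.8190.
Type II error: β = 1 − power = 1 − 0.8190 = 0.1810.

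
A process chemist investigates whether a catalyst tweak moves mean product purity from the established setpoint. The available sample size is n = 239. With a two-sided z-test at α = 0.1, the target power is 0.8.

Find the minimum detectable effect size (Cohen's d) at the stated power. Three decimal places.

d ≈ 0.161

Need Φ(δ − 1.645) = 0.8, so δ = 1.645 + 0.842 = 2.486.
(Lower-tail contribution to power is negligible for δ > 0.)
δ = d·√n ⇒ d = δ/√n = 2.486/√239 = 0.1608.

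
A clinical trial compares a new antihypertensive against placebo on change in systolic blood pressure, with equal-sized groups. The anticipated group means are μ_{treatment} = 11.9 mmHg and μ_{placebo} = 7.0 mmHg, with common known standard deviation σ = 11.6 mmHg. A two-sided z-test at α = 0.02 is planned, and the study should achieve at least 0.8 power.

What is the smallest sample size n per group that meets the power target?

n = 113 per group

Standardized effect: d = |μ_{treatment} − μ_{placebo}| / σ = |11.9 − 7.0| / 11.6 = 0.4224
For power 0.8 need Φ(δ − z_{0.01}) = 0.8, so δ = z_{0.01} + z_{0.20} = 2.326 + 0.842 = 3.168.
(For δ > 0 the lower-tail rejection region contributes negligibly to power, so the one-term inversion is standard.)
δ = d·√(n/2) ⇒ n = 2(δ/d)² = 2 × (3.168 / 0.4224)² = 112.49.
Rounding up, n = 113 per group.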